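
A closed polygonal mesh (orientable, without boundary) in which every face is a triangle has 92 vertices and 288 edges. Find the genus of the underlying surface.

Every face is a triangle and each edge borders two faces, so 3F = 2·288, giving F = 192.
χ = V − E + F = 92 − 288 + 192 = -4.
For a closed orientable surface χ = 2 − 2g, so g = (2 − (-4))/2 = 3.

3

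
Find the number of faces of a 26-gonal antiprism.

An antiprism on an n-gon has two n-gon caps and 2n triangles: V = 2·26 = 52, E = 4·26 = 104, F = 2·26 + 2 = 54.
Check: V − E + F = 52 − 104 + 54 = 2.

54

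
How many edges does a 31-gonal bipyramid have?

A bipyramid over an n-gon has 2n triangular faces and n + 2 vertices: V = 31 + 2 = 33, E = 3·31 = 93, F = 2·31 = 62.

93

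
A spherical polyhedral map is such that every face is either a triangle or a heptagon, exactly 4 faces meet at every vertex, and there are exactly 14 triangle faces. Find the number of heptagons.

2

Let x be the number of heptagons; then F = 14 + x.
Edge–face incidences: 2E = 3·14 + 7·x = 42 + 7x.
Every vertex has degree 4, so 4V = 2E.
Euler: V − E + F = 2 ⇒ (2E)/4 − E + (14 + x) = 2.
Multiply by 8: 2·(2E) − 4·(2E) + 8·(14 + x) = 16, i.e. 112 + 8x − 2·(42 + 7x) = 16.
Collecting terms: −6x + 28 = 16, so −6x = −12, so x = 2.
Then 2E = 42 + 7·2 = 56, so E = 28, V = 2E/4 = 14, F = 14 + 2 = 16.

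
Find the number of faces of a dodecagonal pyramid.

A pyramid on an n-gon base has one n-gon and n triangles: V = 12 + 1 = 13, E = 2·12 = 24, F = 12 + 1 = 13.

13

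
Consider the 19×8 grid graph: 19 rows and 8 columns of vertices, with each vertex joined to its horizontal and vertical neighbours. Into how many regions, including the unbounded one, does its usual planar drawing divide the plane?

The grid has V = 19·8 = 152 vertices and E = 19·7 + 8·18 = 277 edges.
F = 2 − V + E = 2 − 152 + 277 = 127.

127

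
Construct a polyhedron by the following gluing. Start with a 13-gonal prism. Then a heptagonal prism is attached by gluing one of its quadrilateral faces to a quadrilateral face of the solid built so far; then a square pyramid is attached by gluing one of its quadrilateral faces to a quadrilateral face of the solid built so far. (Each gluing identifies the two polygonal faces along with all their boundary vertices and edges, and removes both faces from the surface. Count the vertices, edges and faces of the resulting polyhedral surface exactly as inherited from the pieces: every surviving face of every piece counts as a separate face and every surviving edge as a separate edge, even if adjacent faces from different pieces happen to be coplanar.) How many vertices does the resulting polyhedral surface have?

37

A 13-gonal prism: V=26, E=39, F=15.
Attach a heptagonal prism (V=14, E=21, F=9) along a 4-gon: merge 4 vertices and 4 edges, delete both glued faces → V=36, E=56, F=22.
Attach a square pyramid (V=5, E=8, F=5) along a 4-gon: merge 4 vertices and 4 edges, delete both glued faces → V=37, E=60, F=25.
Check: V − E + F = 37 − 60 + 25 = 2.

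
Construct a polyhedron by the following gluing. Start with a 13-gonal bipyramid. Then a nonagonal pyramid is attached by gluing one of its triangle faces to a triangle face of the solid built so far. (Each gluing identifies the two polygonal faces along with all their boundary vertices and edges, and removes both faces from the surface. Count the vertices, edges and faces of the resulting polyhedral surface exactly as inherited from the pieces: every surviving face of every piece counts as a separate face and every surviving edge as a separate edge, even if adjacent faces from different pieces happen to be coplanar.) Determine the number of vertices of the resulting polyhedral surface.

A 13-gonal bipyramid: V=15, E=39, F=26.
Attach a nonagonal pyramid (V=10, E=18, F=10) along a 3-gon: merge 3 vertices and 3 edges, delete both glued faces → V=22, E=54, F=34.
Check: V − E + F = 22 − 54 + 34 = 2.

22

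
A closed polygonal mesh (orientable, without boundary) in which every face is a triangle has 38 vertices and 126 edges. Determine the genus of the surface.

3

Every face is a triangle and each edge borders two faces, so 3F = 2·126, giving F = 84.
χ = V − E + F = 38 − 126 + 84 = -4.
For a closed orientable surface χ = 2 − 2g, so g = (2 − (-4))/2 = 3.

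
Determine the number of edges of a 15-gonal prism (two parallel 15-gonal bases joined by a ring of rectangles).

45

A prism on an n-gon has two n-gon bases and n rectangular sides: V = 2·15 = 30, E = 3·15 = 45, F = 15 + 2 = 17.
Check: V − E + F = 30 − 45 + 17 = 2.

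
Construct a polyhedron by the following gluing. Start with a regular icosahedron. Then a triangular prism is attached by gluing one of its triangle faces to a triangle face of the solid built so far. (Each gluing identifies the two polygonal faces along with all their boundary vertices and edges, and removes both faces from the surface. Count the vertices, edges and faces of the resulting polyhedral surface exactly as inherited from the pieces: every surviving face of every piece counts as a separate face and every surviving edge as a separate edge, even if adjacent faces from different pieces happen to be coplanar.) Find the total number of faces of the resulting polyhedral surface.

A regular icosahedron: V=12, E=30, F=20.
Attach a triangular prism (V=6, E=9, F=5) along a 3-gon: merge 3 vertices and 3 edges, delete both glued faces → V=15, E=36, F=23.
Check: V − E + F = 15 − 36 + 23 = 2.

23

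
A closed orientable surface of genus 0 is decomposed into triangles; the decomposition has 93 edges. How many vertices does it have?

χ = 2 − 2·0 = 2, and every face is a triangle so 3F = 2E.
F = 2E/3 = 62. Then V = 2 + E − F = 2 + 93 − 62 = 33.

33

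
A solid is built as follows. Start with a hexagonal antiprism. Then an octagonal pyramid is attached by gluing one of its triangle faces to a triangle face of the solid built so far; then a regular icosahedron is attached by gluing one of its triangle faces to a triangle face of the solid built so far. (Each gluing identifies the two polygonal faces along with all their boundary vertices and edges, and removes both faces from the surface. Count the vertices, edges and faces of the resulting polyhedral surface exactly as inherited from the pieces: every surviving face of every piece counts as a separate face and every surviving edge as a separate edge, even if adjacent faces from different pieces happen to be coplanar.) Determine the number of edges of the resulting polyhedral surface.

A hexagonal antiprism: V=12, E=24, F=14.
Attach an octagonal pyramid (V=9, E=16, F=9) along a 3-gon: merge 3 vertices and 3 edges, delete both glued faces → V=18, E=37, F=21.
Attach a regular icosahedron (V=12, E=30, F=20) along a 3-gon: merge 3 vertices and 3 edges, delete both glued faces → V=27, E=64, F=39.
Check: V − E + F = 27 − 64 + 39 = 2.

64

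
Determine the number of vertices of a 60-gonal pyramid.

61

A pyramid on an n-gon base has one n-gon and n triangles: V = 60 + 1 = 61, E = 2·60 = 120, F = 60 + 1 = 61.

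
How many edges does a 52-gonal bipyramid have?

156

A bipyramid over an n-gon has 2n triangular faces and n + 2 vertices: V = 52 + 2 = 54, E = 3·52 = 156, F = 2·52 = 104.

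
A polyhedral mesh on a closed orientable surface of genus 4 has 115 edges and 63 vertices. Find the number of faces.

46

For a closed orientable surface of genus 4, χ = 2 − 2·4 = -6.
F = -6 − V + E = -6 − 63 + 115 = 46.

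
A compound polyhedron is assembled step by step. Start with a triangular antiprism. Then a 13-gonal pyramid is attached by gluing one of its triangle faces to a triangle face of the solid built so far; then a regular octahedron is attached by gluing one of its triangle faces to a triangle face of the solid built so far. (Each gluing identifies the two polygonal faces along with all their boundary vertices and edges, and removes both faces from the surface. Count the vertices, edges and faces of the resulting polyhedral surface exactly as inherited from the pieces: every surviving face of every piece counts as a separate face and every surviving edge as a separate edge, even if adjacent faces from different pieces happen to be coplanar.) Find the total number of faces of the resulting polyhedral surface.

A triangular antiprism: V=6, E=12, F=8.
Attach a 13-gonal pyramid (V=14, E=26, F=14) along a 3-gon: merge 3 vertices and 3 edges, delete both glued faces → V=17, E=35, F=20.
Attach a regular octahedron (V=6, E=12, F=8) along a 3-gon: merge 3 vertices and 3 edges, delete both glued faces → V=20, E=44, F=26.
Check: V − E + F = 20 − 44 + 26 = 2.

26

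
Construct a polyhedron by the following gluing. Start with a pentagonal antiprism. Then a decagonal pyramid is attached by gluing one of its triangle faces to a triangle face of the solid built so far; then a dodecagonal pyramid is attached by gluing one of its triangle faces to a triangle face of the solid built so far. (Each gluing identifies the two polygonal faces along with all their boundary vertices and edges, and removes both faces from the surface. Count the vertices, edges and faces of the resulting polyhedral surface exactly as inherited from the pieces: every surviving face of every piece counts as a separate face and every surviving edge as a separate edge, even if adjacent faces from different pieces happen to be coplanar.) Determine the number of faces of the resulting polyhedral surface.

A pentagonal antiprism: V=10, E=20, F=12.
Attach a decagonal pyramid (V=11, E=20, F=11) along a 3-gon: merge 3 vertices and 3 edges, delete both glued faces → V=18, E=37, F=21.
Attach a dodecagonal pyramid (V=13, E=24, F=13) along a 3-gon: merge 3 vertices and 3 edges, delete both glued faces → V=28, E=58, F=32.
Check: V − E + F = 28 − 58 + 32 = 2.

32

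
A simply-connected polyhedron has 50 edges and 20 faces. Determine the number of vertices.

Here V − E + F = 2.
V = 2 + E − F = 2 + 50 − 20 = 32.

32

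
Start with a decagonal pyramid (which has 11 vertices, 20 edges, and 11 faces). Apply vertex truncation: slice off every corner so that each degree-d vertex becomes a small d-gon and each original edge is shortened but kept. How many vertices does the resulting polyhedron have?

Truncation replaces each original edge-end by a new vertex, so V′ = 2E = 40.
Each original edge survives, and each old vertex of degree d contributes d new edges; summing degrees gives Σd = 2E, so E′ = E + 2E = 3E = 60.
Each original face survives and each original vertex becomes one new face: F′ = F + V = 22.

40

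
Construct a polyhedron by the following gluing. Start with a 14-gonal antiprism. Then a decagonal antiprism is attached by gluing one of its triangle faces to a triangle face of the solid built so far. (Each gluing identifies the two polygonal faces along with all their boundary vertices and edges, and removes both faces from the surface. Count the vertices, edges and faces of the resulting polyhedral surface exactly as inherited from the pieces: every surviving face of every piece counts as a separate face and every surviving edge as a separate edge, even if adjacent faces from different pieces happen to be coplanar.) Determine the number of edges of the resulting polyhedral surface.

A 14-gonal antiprism: V=28, E=56, F=30.
Attach a decagonal antiprism (V=20, E=40, F=22) along a 3-gon: merge 3 vertices and 3 edges, delete both glued faces → V=45, E=93, F=50.
Check: V − E + F = 45 − 93 + 50 = 2.

93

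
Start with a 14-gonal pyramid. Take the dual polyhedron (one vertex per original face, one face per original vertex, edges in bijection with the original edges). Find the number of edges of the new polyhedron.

The base solid has V = 15, E = 28, F = 15.
The dual swaps V and F and preserves E: V′ = F = 15, E′ = E = 28, F′ = V = 15.

28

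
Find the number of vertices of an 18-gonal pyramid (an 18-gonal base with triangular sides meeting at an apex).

19

A pyramid on an n-gon base has one n-gon and n triangles: V = 18 + 1 = 19, E = 2·18 = 36, F = 18 + 1 = 19.
Check: V − E + F = 19 − 36 + 19 = 2.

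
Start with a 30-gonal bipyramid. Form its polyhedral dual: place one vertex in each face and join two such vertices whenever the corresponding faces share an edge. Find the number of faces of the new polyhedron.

32

The base solid has V = 32, E = 90, F = 60.
The dual swaps V and F and preserves E: V′ = F = 60, E′ = E = 90, F′ = V = 32.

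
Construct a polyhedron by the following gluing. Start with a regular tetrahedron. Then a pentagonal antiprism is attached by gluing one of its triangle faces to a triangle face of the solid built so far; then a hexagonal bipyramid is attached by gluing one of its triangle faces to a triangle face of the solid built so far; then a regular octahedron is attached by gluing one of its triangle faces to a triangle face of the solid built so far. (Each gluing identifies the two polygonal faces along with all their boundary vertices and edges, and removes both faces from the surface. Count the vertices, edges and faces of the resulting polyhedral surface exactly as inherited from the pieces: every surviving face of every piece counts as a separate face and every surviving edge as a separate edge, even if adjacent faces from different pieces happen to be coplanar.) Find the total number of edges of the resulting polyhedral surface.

47

A regular tetrahedron: V=4, E=6, F=4.
Attach a pentagonal antiprism (V=10, E=20, F=12) along a 3-gon: merge 3 vertices and 3 edges, delete both glued faces → V=11, E=23, F=14.
Attach a hexagonal bipyramid (V=8, E=18, F=12) along a 3-gon: merge 3 vertices and 3 edges, delete both glued faces → V=16, E=38, F=24.
Attach a regular octahedron (V=6, E=12, F=8) along a 3-gon: merge 3 vertices and 3 edges, delete both glued faces → V=19, E=47, F=30.
Check: V − E + F = 19 − 47 + 30 = 2.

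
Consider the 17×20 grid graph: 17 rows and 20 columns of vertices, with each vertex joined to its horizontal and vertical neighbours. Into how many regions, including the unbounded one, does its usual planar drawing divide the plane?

305

The grid has V = 17·20 = 340 vertices and E = 17·19 + 20·16 = 643 edges.
F = 2 − V + E = 2 − 340 + 643 = 305.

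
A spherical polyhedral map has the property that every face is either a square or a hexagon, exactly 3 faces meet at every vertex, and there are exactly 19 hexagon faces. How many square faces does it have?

6

Let x be the number of squares; then F = 19 + x.
Edge–face incidences: 2E = 6·19 + 4·x = 114 + 4x.
Every vertex has degree 3, so 3V = 2E.
Euler: V − E + F = 2 ⇒ (2E)/3 − E + (19 + x) = 2.
Multiply by 6: 2·(2E) − 3·(2E) + 6·(19 + x) = 12, i.e. 114 + 6x − (114 + 4x) = 12.
Collecting terms: 2x = 12, so x = 6.
Then 2E = 114 + 4·6 = 138, so E = 69, V = 2E/3 = 46, F = 19 + 6 = 25.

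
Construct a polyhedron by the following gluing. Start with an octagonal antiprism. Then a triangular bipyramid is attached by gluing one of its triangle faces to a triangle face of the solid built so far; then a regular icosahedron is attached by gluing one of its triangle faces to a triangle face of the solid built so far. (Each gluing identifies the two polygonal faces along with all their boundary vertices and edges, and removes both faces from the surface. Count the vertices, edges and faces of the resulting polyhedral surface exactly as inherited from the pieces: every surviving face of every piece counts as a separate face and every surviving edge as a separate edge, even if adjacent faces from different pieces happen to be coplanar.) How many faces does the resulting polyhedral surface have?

40

An octagonal antiprism: V=16, E=32, F=18.
Attach a triangular bipyramid (V=5, E=9, F=6) along a 3-gon: merge 3 vertices and 3 edges, delete both glued faces → V=18, E=38, F=22.
Attach a regular icosahedron (V=12, E=30, F=20) along a 3-gon: merge 3 vertices and 3 edges, delete both glued faces → V=27, E=65, F=40.
Check: V − E + F = 27 − 65 + 40 = 2.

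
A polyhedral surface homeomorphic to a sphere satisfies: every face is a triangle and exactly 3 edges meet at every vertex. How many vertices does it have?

Each face has 3 edges and each edge borders two faces, so 2E = 3F.
Each vertex has degree 3, so 3V = 2E and hence V = 3F/3.
Euler: V − E + F = 2 ⇒ (3F/3) − (3F/2) + F = 2.
Multiply by 6: (6 − 9 + 6)F = 12, i.e. 3F = 12.
So F = 4, E = 3·4/2 = 6, V = 3·4/3 = 4.

4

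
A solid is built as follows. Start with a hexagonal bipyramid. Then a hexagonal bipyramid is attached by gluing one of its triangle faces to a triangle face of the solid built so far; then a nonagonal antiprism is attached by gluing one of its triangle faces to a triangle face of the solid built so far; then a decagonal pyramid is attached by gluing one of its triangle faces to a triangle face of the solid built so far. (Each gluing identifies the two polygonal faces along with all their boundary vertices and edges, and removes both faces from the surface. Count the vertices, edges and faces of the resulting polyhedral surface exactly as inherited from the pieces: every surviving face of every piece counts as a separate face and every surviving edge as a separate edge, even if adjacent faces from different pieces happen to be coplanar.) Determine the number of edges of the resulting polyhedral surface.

83

A hexagonal bipyramid: V=8, E=18, F=12.
Attach a hexagonal bipyramid (V=8, E=18, F=12) along a 3-gon: merge 3 vertices and 3 edges, delete both glued faces → V=13, E=33, F=22.
Attach a nonagonal antiprism (V=18, E=36, F=20) along a 3-gon: merge 3 vertices and 3 edges, delete both glued faces → V=28, E=66, F=40.
Attach a decagonal pyramid (V=11, E=20, F=11) along a 3-gon: merge 3 vertices and 3 edges, delete both glued faces → V=36, E=83, F=49.
Check: V − E + F = 36 − 83 + 49 = 2.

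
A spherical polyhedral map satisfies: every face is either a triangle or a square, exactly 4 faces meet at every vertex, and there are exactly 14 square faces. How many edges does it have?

40

Let x be the number of triangles; then F = 14 + x.
Edge–face incidences: 2E = 4·14 + 3·x = 56 + 3x.
Every vertex has degree 4, so 4V = 2E.
Euler: V − E + F = 2 ⇒ (2E)/4 − E + (14 + x) = 2.
Multiply by 8: 2·(2E) − 4·(2E) + 8·(14 + x) = 16, i.e. 112 + 8x − 2·(56 + 3x) = 16.
Collecting terms: 2x = 16, so x = 8.
Then 2E = 56 + 3·8 = 80, so E = 40, V = 2E/4 = 20, F = 14 + 8 = 22.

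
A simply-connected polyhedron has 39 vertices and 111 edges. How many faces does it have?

74

Here V − E + F = 2.
F = 2 − V + E = 2 − 39 + 111 = 74.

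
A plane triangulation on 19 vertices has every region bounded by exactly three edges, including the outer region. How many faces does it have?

34

In a plane triangulation 3F = 2E and V − E + F = 2, so F = 2V − 4 = 2·19 − 4 = 34.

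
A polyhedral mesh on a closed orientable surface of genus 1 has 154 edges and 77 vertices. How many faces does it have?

77

For a closed orientable surface of genus 1, χ = 2 − 2·1 = 0.
F = 0 − V + E = 0 − 77 + 154 = 77.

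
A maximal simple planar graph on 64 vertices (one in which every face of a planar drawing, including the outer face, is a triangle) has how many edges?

In a plane triangulation 3F = 2E and V − E + F = 2, so E = 3V − 6 = 3·64 − 6 = 186.

186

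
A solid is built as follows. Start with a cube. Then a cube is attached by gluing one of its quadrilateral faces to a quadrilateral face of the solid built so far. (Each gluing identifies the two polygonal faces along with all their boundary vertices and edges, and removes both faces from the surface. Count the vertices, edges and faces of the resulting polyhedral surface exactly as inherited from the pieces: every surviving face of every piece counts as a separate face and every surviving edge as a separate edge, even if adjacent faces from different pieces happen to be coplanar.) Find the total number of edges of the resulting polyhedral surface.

20

A cube: V=8, E=12, F=6.
Attach a cube (V=8, E=12, F=6) along a 4-gon: merge 4 vertices and 4 edges, delete both glued faces → V=12, E=20, F=10.
Check: V − E + F = 12 − 20 + 10 = 2.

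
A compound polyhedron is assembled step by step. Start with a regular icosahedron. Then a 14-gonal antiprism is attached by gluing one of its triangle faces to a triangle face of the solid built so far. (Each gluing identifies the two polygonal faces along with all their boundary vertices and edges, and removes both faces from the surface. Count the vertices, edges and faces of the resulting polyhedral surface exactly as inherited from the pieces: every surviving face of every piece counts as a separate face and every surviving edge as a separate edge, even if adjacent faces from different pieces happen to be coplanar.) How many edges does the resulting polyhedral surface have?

A regular icosahedron: V=12, E=30, F=20.
Attach a 14-gonal antiprism (V=28, E=56, F=30) along a 3-gon: merge 3 vertices and 3 edges, delete both glued faces → V=37, E=83, F=48.
Check: V − E + F = 37 − 83 + 48 = 2.

83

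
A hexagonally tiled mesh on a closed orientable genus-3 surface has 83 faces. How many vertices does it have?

162

χ = 2 − 2·3 = -4, and every face is a hexagon so 6F = 2E.
E = 6·83/2 = 249. Then V = -4 + E − F = -4 + 249 − 83 = 162.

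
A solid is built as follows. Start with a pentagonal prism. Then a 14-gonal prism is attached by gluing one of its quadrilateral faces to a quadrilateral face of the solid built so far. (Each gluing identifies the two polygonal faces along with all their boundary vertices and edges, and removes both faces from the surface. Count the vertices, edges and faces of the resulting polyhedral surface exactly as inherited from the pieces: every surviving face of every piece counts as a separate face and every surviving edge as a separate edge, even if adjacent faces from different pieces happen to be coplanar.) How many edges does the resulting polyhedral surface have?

53

A pentagonal prism: V=10, E=15, F=7.
Attach a 14-gonal prism (V=28, E=42, F=16) along a 4-gon: merge 4 vertices and 4 edges, delete both glued faces → V=34, E=53, F=21.
Check: V − E + F = 34 − 53 + 21 = 2.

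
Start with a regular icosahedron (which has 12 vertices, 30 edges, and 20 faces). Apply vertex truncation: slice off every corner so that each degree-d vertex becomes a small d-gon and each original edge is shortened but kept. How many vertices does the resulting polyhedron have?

60

Truncation replaces each original edge-end by a new vertex, so V′ = 2E = 60.
Each original edge survives, and each old vertex of degree d contributes d new edges; summing degrees gives Σd = 2E, so E′ = E + 2E = 3E = 90.
Each original face survives and each original vertex becomes one new face: F′ = F + V = 32.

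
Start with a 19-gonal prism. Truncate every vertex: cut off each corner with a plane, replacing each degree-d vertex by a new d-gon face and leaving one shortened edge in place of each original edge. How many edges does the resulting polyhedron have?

171

The base solid has V = 38, E = 57, F = 21.
Truncation replaces each original edge-end by a new vertex, so V′ = 2E = 114.
Each original edge survives, and each old vertex of degree d contributes d new edges; summing degrees gives Σd = 2E, so E′ = E + 2E = 3E = 171.
Each original face survives and each original vertex becomes one new face: F′ = F + V = 59.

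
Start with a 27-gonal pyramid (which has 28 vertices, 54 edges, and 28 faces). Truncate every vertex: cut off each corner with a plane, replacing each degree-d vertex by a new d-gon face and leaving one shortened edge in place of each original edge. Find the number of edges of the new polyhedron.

Truncation replaces each original edge-end by a new vertex, so V′ = 2E = 108.
Each original edge survives, and each old vertex of degree d contributes d new edges; summing degrees gives Σd = 2E, so E′ = E + 2E = 3E = 162.
Each original face survives and each original vertex becomes one new face: F′ = F + V = 56.

162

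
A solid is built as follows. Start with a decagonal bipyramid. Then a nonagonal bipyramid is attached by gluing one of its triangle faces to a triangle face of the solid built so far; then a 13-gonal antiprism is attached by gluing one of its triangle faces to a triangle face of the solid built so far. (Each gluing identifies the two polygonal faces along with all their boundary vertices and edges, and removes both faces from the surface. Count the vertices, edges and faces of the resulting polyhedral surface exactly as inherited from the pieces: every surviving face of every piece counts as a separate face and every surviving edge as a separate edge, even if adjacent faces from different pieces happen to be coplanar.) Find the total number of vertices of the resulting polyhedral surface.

43

A decagonal bipyramid: V=12, E=30, F=20.
Attach a nonagonal bipyramid (V=11, E=27, F=18) along a 3-gon: merge 3 vertices and 3 edges, delete both glued faces → V=20, E=54, F=36.
Attach a 13-gonal antiprism (V=26, E=52, F=28) along a 3-gon: merge 3 vertices and 3 edges, delete both glued faces → V=43, E=103, F=62.
Check: V − E + F = 43 − 103 + 62 = 2.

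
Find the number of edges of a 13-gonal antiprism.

An antiprism on an n-gon has two n-gon caps and 2n triangles: V = 2·13 = 26, E = 4·13 = 52, F = 2·13 + 2 = 28.

52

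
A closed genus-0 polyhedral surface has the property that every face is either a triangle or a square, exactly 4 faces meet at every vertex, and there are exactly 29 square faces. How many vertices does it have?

Let x be the number of triangles; then F = 29 + x.
Edge–face incidences: 2E = 4·29 + 3·x = 116 + 3x.
Every vertex has degree 4, so 4V = 2E.
Euler: V − E + F = 2 ⇒ (2E)/4 − E + (29 + x) = 2.
Multiply by 8: 2·(2E) − 4·(2E) + 8·(29 + x) = 16, i.e. 232 + 8x − 2·(116 + 3x) = 16.
Collecting terms: 2x = 16, so x = 8.
Then 2E = 116 + 3·8 = 140, so E = 70, V = 2E/4 = 35, F = 29 + 8 = 37.

35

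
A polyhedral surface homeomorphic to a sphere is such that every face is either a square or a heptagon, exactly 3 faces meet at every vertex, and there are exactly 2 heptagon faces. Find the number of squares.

7

Let x be the number of squares; then F = 2 + x.
Edge–face incidences: 2E = 7·2 + 4·x = 14 + 4x.
Every vertex has degree 3, so 3V = 2E.
Euler: V − E + F = 2 ⇒ (2E)/3 − E + (2 + x) = 2.
Multiply by 6: 2·(2E) − 3·(2E) + 6·(2 + x) = 12, i.e. 12 + 6x − (14 + 4x) = 12.
Collecting terms: 2x − 2 = 12, so 2x = 14, so x = 7.
Then 2E = 14 + 4·7 = 42, so E = 21, V = 2E/3 = 14, F = 2 + 7 = 9.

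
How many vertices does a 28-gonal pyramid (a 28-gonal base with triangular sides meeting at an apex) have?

29

A pyramid on an n-gon base has one n-gon and n triangles: V = 28 + 1 = 29, E = 2·28 = 56, F = 28 + 1 = 29.
Check: V − E + F = 29 − 56 + 29 = 2.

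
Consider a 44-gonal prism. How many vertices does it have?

A prism on an n-gon has two n-gon bases and n rectangular sides: V = 2·44 = 88, E = 3·44 = 132, F = 44 + 2 = 46.
Check: V − E + F = 88 − 132 + 46 = 2.

88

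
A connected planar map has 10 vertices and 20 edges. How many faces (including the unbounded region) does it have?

12

Euler's formula for a connected plane graph: V − E + F = 2, so F = 2 − 10 + 20 = 12.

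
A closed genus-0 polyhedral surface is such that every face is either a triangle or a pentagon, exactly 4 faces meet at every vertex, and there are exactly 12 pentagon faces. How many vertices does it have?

30

Let x be the number of triangles; then F = 12 + x.
Edge–face incidences: 2E = 5·12 + 3·x = 60 + 3x.
Every vertex has degree 4, so 4V = 2E.
Euler: V − E + F = 2 ⇒ (2E)/4 − E + (12 + x) = 2.
Multiply by 8: 2·(2E) − 4·(2E) + 8·(12 + x) = 16, i.e. 96 + 8x − 2·(60 + 3x) = 16.
Collecting terms: 2x − 24 = 16, so 2x = 40, so x = 20.
Then 2E = 60 + 3·20 = 120, so E = 60, V = 2E/4 = 30, F = 12 + 20 = 32.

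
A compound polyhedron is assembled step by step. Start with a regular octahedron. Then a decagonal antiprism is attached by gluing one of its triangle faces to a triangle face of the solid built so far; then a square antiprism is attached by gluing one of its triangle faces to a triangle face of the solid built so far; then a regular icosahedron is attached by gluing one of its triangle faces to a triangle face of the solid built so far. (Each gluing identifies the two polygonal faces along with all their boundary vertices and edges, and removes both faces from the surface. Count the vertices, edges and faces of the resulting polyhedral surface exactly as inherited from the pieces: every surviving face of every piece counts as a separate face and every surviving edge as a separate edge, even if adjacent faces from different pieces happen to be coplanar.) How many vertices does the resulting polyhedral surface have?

A regular octahedron: V=6, E=12, F=8.
Attach a decagonal antiprism (V=20, E=40, F=22) along a 3-gon: merge 3 vertices and 3 edges, delete both glued faces → V=23, E=49, F=28.
Attach a square antiprism (V=8, E=16, F=10) along a 3-gon: merge 3 vertices and 3 edges, delete both glued faces → V=28, E=62, F=36.
Attach a regular icosahedron (V=12, E=30, F=20) along a 3-gon: merge 3 vertices and 3 edges, delete both glued faces → V=37, E=89, F=54.
Check: V − E + F = 37 − 89 + 54 = 2.

37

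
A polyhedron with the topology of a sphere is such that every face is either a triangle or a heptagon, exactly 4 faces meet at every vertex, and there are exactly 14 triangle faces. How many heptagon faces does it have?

Let x be the number of heptagons; then F = 14 + x.
Edge–face incidences: 2E = 3·14 + 7·x = 42 + 7x.
Every vertex has degree 4, so 4V = 2E.
Euler: V − E + F = 2 ⇒ (2E)/4 − E + (14 + x) = 2.
Multiply by 8: 2·(2E) − 4·(2E) + 8·(14 + x) = 16, i.e. 112 + 8x − 2·(42 + 7x) = 16.
Collecting terms: −6x + 28 = 16, so −6x = −12, so x = 2.
Then 2E = 42 + 7·2 = 56, so E = 28, V = 2E/4 = 14, F = 14 + 2 = 16.

2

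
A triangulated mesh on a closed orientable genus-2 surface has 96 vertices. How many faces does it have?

χ = 2 − 2·2 = -2, and every face is a triangle so 3F = 2E.
V − E + F = -2 with E = 3F/2 gives 96 − (3/2 − 1)·F = -2, so F = 196 and E = 294.

196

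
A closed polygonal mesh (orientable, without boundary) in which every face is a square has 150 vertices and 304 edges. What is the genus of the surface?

2

Every face is a square and each edge borders two faces, so 4F = 2·304, giving F = 152.
χ = V − E + F = 150 − 304 + 152 = -2.
For a closed orientable surface χ = 2 − 2g, so g = (2 − (-2))/2 = 2.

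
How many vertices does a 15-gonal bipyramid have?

17

A bipyramid over an n-gon has 2n triangular faces and n + 2 vertices: V = 15 + 2 = 17, E = 3·15 = 45, F = 2·15 = 30.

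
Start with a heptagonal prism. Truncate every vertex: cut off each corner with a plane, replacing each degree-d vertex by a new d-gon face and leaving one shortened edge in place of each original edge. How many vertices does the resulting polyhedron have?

42

The base solid has V = 14, E = 21, F = 9.
Truncation replaces each original edge-end by a new vertex, so V′ = 2E = 42.
Each original edge survives, and each old vertex of degree d contributes d new edges; summing degrees gives Σd = 2E, so E′ = E + 2E = 3E = 63.
Each original face survives and each original vertex becomes one new face: F′ = F + V = 23.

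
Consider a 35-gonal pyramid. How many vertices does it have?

36

A pyramid on an n-gon base has one n-gon and n triangles: V = 35 + 1 = 36, E = 2·35 = 70, F = 35 + 1 = 36.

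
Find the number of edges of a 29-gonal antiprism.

An antiprism on an n-gon has two n-gon caps and 2n triangles: V = 2·29 = 58, E = 4·29 = 116, F = 2·29 + 2 = 60.
Check: V − E + F = 58 − 116 + 60 = 2.

116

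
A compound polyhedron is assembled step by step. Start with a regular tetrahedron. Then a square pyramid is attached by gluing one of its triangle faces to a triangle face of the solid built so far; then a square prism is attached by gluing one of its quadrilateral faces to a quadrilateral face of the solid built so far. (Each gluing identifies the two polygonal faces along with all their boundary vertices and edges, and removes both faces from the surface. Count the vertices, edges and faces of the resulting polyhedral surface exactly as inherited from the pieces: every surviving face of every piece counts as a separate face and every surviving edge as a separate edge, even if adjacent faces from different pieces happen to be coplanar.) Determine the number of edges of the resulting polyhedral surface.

19

A regular tetrahedron: V=4, E=6, F=4.
Attach a square pyramid (V=5, E=8, F=5) along a 3-gon: merge 3 vertices and 3 edges, delete both glued faces → V=6, E=11, F=7.
Attach a square prism (V=8, E=12, F=6) along a 4-gon: merge 4 vertices and 4 edges, delete both glued faces → V=10, E=19, F=11.
Check: V − E + F = 10 − 19 + 11 = 2.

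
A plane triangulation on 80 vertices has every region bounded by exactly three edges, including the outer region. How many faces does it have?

156

In a plane triangulation 3F = 2E and V − E + F = 2, so F = 2V − 4 = 2·80 − 4 = 156.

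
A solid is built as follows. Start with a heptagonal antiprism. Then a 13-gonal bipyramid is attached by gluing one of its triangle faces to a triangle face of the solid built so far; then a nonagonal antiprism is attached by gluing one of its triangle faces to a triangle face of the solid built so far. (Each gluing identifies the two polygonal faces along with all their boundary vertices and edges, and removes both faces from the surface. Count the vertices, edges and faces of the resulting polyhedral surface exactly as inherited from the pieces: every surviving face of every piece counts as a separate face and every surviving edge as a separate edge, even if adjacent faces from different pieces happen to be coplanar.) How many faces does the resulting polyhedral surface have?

58

A heptagonal antiprism: V=14, E=28, F=16.
Attach a 13-gonal bipyramid (V=15, E=39, F=26) along a 3-gon: merge 3 vertices and 3 edges, delete both glued faces → V=26, E=64, F=40.
Attach a nonagonal antiprism (V=18, E=36, F=20) along a 3-gon: merge 3 vertices and 3 edges, delete both glued faces → V=41, E=97, F=58.
Check: V − E + F = 41 − 97 + 58 = 2.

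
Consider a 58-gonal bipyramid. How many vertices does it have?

60

A bipyramid over an n-gon has 2n triangular faces and n + 2 vertices: V = 58 + 2 = 60, E = 3·58 = 174, F = 2·58 = 116.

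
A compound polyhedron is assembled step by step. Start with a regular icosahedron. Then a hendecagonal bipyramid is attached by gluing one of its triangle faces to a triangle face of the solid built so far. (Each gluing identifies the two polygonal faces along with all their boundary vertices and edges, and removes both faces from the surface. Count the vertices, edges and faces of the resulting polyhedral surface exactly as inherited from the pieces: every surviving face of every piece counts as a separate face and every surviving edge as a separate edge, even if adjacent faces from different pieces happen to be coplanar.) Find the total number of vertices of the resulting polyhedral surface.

22

A regular icosahedron: V=12, E=30, F=20.
Attach a hendecagonal bipyramid (V=13, E=33, F=22) along a 3-gon: merge 3 vertices and 3 edges, delete both glued faces → V=22, E=60, F=40.
Check: V − E + F = 22 − 60 + 40 = 2.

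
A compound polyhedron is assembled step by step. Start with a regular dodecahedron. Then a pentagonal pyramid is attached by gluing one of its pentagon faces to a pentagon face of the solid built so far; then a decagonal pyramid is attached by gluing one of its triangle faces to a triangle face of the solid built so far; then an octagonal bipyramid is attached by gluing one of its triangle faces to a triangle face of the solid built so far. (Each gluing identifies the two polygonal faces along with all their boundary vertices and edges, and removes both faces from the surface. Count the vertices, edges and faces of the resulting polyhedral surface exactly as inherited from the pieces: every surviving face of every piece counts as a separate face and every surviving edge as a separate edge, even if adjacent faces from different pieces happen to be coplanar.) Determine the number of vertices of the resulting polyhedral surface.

A regular dodecahedron: V=20, E=30, F=12.
Attach a pentagonal pyramid (V=6, E=10, F=6) along a 5-gon: merge 5 vertices and 5 edges, delete both glued faces → V=21, E=35, F=16.
Attach a decagonal pyramid (V=11, E=20, F=11) along a 3-gon: merge 3 vertices and 3 edges, delete both glued faces → V=29, E=52, F=25.
Attach an octagonal bipyramid (V=10, E=24, F=16) along a 3-gon: merge 3 vertices and 3 edges, delete both glued faces → V=36, E=73, F=39.
Check: V − E + F = 36 − 73 + 39 = 2.

36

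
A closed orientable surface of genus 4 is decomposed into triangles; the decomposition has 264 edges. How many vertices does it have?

χ = 2 − 2·4 = -6, and every face is a triangle so 3F = 2E.
F = 2E/3 = 176. Then V = -6 + E − F = -6 + 264 − 176 = 82.

82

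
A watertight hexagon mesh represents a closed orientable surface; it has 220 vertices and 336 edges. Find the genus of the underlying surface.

3

Every face is a hexagon and each edge borders two faces, so 6F = 2·336, giving F = 112.
χ = V − E + F = 220 − 336 + 112 = -4.
For a closed orientable surface χ = 2 − 2g, so g = (2 − (-4))/2 = 3.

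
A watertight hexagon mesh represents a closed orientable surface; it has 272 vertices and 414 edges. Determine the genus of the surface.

3

Every face is a hexagon and each edge borders two faces, so 6F = 2·414, giving F = 138.
χ = V − E + F = 272 − 414 + 138 = -4.
For a closed orientable surface χ = 2 − 2g, so g = (2 − (-4))/2 = 3.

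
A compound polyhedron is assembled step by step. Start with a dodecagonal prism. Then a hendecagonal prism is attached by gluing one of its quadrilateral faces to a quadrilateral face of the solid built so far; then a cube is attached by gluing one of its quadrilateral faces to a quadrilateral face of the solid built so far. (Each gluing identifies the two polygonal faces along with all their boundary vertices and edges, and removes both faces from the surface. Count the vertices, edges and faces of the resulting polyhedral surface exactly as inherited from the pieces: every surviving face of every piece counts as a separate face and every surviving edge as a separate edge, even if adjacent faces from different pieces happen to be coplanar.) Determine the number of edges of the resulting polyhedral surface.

73

A dodecagonal prism: V=24, E=36, F=14.
Attach a hendecagonal prism (V=22, E=33, F=13) along a 4-gon: merge 4 vertices and 4 edges, delete both glued faces → V=42, E=65, F=25.
Attach a cube (V=8, E=12, F=6) along a 4-gon: merge 4 vertices and 4 edges, delete both glued faces → V=46, E=73, F=29.
Check: V − E + F = 46 − 73 + 29 = 2.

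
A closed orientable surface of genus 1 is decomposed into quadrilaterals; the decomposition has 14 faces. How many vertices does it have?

χ = 2 − 2·1 = 0, and every face is a square so 4F = 2E.
E = 4·14/2 = 28. Then V = 0 + E − F = 0 + 28 − 14 = 14.

14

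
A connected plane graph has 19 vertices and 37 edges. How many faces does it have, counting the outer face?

Euler's formula for a connected plane graph: V − E + F = 2, so F = 2 − 19 + 37 = 20.

20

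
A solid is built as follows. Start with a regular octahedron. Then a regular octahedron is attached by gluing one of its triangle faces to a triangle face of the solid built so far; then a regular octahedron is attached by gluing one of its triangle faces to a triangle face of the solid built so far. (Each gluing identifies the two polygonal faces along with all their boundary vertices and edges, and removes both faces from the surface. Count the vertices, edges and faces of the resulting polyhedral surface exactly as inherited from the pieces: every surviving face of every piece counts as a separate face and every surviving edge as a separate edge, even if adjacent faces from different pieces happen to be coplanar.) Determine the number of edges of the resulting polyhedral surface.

30

A regular octahedron: V=6, E=12, F=8.
Attach a regular octahedron (V=6, E=12, F=8) along a 3-gon: merge 3 vertices and 3 edges, delete both glued faces → V=9, E=21, F=14.
Attach a regular octahedron (V=6, E=12, F=8) along a 3-gon: merge 3 vertices and 3 edges, delete both glued faces → V=12, E=30, F=20.
Check: V − E + F = 12 − 30 + 20 = 2.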